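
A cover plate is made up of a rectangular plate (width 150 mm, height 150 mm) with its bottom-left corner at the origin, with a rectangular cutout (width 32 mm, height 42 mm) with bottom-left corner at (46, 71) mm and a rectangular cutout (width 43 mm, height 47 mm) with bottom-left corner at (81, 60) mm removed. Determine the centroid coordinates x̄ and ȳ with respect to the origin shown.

x̄ = 73.01 mm, ȳ = 72.91 mm

plate: A = 150 × 150 = 22500.00, centroid at (75.00, 75.00).
hole 1: A = −(32 × 42) = -1344.00, centroid at (62.00, 92.00).
hole 2: A = −(43 × 47) = -2021.00, centroid at (102.50, 83.50).
ΣA = 19135.00 mm², ΣAx̄ = 1397019.50 mm³, ΣAȳ = 1395098.50 mm³.
x̄ = 1397019.50/19135.00 = 73.01 mm; ȳ = 1395098.50/19135.00 = 72.91 mm.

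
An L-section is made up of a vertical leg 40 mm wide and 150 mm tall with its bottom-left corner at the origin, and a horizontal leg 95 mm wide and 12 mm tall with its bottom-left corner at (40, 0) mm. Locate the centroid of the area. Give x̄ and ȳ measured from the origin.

x̄ = 30.78 mm, ȳ = 63.98 mm

vertical leg: A = 40 × 150 = 6000.00, centroid at (20.00, 75.00).
horizontal leg: A = 95 × 12 = 1140.00, centroid at (87.50, 6.00).
ΣA = 7140.00 mm², ΣAx̄ = 219750.00 mm³, ΣAȳ = 456840.00 mm³.
x̄ = 219750.00/7140.00 = 30.78 mm; ȳ = 456840.00/7140.00 = 63.98 mm.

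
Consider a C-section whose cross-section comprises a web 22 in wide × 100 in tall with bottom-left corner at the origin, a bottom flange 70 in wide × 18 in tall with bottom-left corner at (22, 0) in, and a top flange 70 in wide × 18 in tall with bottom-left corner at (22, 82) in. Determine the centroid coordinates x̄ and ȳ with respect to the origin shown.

x̄ = 35.56 in, ȳ = 50.00 in

web: A = 22 × 100 = 2200.00, centroid at (11.00, 50.00).
bottom flange: A = 70 × 18 = 1260.00, centroid at (57.00, 9.00).
top flange: A = 70 × 18 = 1260.00, centroid at (57.00, 91.00).
ΣA = 4720.00 in², ΣAx̄ = 167840.00 in³, ΣAȳ = 236000.00 in³.
x̄ = 167840.00/4720.00 = 35.56 in; ȳ = 236000.00/4720.00 = 50.00 in.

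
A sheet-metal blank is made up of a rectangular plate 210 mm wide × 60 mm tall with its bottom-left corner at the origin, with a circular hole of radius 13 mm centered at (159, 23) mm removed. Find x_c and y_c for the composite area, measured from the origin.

x_c = 102.62 mm, y_c = 30.31 mm

Part | A | x̄ᵢ | ȳᵢ | A·x̄ᵢ | A·ȳᵢ
plate | 12600.00 | 105.00 | 30.00 | 1323000.00 | 378000.00
hole | -530.93 | 159.00 | 23.00 | -84417.74 | -12211.37
Σ | 12069.07 |  |  | 1238582.26 | 365788.63
x_c = 1238582.26 / 12069.07 = 102.62 mm
y_c = 365788.63 / 12069.07 = 30.31 mm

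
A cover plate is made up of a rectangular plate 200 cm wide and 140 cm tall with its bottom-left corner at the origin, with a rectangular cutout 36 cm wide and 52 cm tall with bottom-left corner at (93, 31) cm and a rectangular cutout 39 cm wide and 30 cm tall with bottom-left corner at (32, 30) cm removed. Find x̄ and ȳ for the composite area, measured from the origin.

Part | A | x̄ᵢ | ȳᵢ | A·x̄ᵢ | A·ȳᵢ
plate | 28000.00 | 100.00 | 70.00 | 2800000.00 | 1960000.00
hole 1 | -1872.00 | 111.00 | 57.00 | -207792.00 | -106704.00
hole 2 | -1170.00 | 51.50 | 45.00 | -60255.00 | -52650.00
Σ | 24958.00 |  |  | 2531953.00 | 1800646.00
x̄ = 2531953.00 / 24958.00 = 101.45 cm
ȳ = 1800646.00 / 24958.00 = 72.15 cm

x̄ = 101.45 cm, ȳ = 72.15 cm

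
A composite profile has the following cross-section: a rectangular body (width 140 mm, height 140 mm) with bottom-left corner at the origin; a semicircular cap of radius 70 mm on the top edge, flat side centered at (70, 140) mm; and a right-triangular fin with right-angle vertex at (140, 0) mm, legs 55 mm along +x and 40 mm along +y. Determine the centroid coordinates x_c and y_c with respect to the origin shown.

x_c = 73.42 mm, y_c = 94.83 mm

Part | A | x̄ᵢ | ȳᵢ | A·x̄ᵢ | A·ȳᵢ
rectangular body | 19600.00 | 70.00 | 70.00 | 1372000.00 | 1372000.00
semicircular top | 7696.90 | 70.00 | 169.71 | 538783.14 | 1306232.95
triangular fin | 1100.00 | 158.33 | 13.33 | 174166.67 | 14666.67
Σ | 28396.90 |  |  | 2084949.81 | 2692899.61
x_c = 2084949.81 / 28396.90 = 73.42 mm
y_c = 2692899.61 / 28396.90 = 94.83 mm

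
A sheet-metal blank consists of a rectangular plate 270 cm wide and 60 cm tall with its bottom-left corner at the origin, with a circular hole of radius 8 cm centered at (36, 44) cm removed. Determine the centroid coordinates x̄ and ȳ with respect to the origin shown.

plate: A = 270 × 60 = 16200.00, centroid at (135.00, 30.00).
hole: A = −π·8² = -201.06, centroid at (36.00, 44.00).
ΣA = 15998.94 cm²
ΣAx̄ = (16200.00)(135.00) + (-201.06)(36.00) = 2179761.77 cm³
ΣAȳ = (16200.00)(30.00) + (-201.06)(44.00) = 477153.28 cm³
x̄ = 2179761.77 / 15998.94 = 136.24 cm
ȳ = 477153.28 / 15998.94 = 29.82 cm

x̄ = 136.24 cm, ȳ = 29.82 cm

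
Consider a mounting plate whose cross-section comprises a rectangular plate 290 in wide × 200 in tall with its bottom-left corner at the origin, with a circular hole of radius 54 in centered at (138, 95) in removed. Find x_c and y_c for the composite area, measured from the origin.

x_c = 146.31 in, y_c = 100.94 in

plate: A = 290 × 200 = 58000.00, centroid at (145.00, 100.00).
hole: A = −π·54² = -9160.88, centroid at (138.00, 95.00).
ΣA = 48839.12 in², ΣAx_c = 7145797.98 in³, ΣAy_c = 4929716.00 in³.
x_c = 7145797.98/48839.12 = 146.31 in; y_c = 4929716.00/48839.12 = 100.94 in.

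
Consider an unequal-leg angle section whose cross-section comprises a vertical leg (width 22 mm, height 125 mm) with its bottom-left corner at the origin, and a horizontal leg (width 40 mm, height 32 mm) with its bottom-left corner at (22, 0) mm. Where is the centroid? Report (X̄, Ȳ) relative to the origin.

X̄ = 20.85 mm, Ȳ = 47.73 mm

Part | A | x̄ᵢ | ȳᵢ | A·x̄ᵢ | A·ȳᵢ
vertical leg | 2750.00 | 11.00 | 62.50 | 30250.00 | 171875.00
horizontal leg | 1280.00 | 42.00 | 16.00 | 53760.00 | 20480.00
Σ | 4030.00 |  |  | 84010.00 | 192355.00
X̄ = 84010.00 / 4030.00 = 20.85 mm
Ȳ = 192355.00 / 4030.00 = 47.73 mm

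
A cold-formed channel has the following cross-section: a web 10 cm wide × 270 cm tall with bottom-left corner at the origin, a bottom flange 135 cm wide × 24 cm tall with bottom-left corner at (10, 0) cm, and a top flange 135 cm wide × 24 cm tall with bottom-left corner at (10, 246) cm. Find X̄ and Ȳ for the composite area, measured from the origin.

web: A = 10 × 270 = 2700.00, centroid at (5.00, 135.00).
bottom flange: A = 135 × 24 = 3240.00, centroid at (77.50, 12.00).
top flange: A = 135 × 24 = 3240.00, centroid at (77.50, 258.00).
ΣA = 9180.00 cm²
ΣAX̄ = (2700.00)(5.00) + (3240.00)(77.50) + (3240.00)(77.50) = 515700.00 cm³
ΣAȲ = (2700.00)(135.00) + (3240.00)(12.00) + (3240.00)(258.00) = 1239300.00 cm³
X̄ = 515700.00 / 9180.00 = 56.18 cm
Ȳ = 1239300.00 / 9180.00 = 135.00 cm

X̄ = 56.18 cm, Ȳ = 135.00 cm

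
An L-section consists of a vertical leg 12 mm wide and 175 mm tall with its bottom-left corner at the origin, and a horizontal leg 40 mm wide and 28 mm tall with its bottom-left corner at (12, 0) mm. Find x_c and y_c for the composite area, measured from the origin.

x_c = 15.04 mm, y_c = 61.93 mm

vertical leg: A = 12 × 175 = 2100.00, centroid at (6.00, 87.50).
horizontal leg: A = 40 × 28 = 1120.00, centroid at (32.00, 14.00).
ΣA = 3220.00 mm², ΣAx_c = 48440.00 mm³, ΣAy_c = 199430.00 mm³.
x_c = 48440.00/3220.00 = 15.04 mm; y_c = 199430.00/3220.00 = 61.93 mm.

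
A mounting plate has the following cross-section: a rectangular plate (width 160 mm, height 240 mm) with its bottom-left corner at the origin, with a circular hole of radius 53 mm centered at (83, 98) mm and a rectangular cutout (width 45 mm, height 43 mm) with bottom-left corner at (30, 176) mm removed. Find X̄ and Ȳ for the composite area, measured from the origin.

X̄ = 80.97 mm, Ȳ = 121.60 mm

plate: A = 160 × 240 = 38400.00, centroid at (80.00, 120.00).
hole 1: A = −π·53² = -8824.73, centroid at (83.00, 98.00).
hole 2: A = −(45 × 43) = -1935.00, centroid at (52.50, 197.50).
ΣA = 27640.27 mm², ΣAX̄ = 2237959.60 mm³, ΣAȲ = 3361013.59 mm³.
X̄ = 2237959.60/27640.27 = 80.97 mm; Ȳ = 3361013.59/27640.27 = 121.60 mm.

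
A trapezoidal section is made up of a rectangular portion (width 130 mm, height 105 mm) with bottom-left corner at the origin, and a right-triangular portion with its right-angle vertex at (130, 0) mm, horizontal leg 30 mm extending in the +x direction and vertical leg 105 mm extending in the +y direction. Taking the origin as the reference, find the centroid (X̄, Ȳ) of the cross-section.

X̄ = 72.76 mm, Ȳ = 50.69 mm

rectangular portion: A = 130 × 105 = 13650.00, centroid at (65.00, 52.50).
triangular portion: A = ½·30·105 = 1575.00, centroid at (140.00, 35.00).
ΣA = 15225.00 mm²
ΣAX̄ = (13650.00)(65.00) + (1575.00)(140.00) = 1107750.00 mm³
ΣAȲ = (13650.00)(52.50) + (1575.00)(35.00) = 771750.00 mm³
X̄ = 1107750.00 / 15225.00 = 72.76 mm
Ȳ = 771750.00 / 15225.00 = 50.69 mm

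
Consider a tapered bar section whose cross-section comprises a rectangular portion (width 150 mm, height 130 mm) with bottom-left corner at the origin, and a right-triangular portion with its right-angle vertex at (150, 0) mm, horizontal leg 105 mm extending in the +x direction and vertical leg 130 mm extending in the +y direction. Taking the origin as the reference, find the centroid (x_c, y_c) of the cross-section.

rectangular portion: A = 150 × 130 = 19500.00, centroid at (75.00, 65.00).
triangular portion: A = ½·105·130 = 6825.00, centroid at (185.00, 43.33).
ΣA = 26325.00 mm², ΣAx_c = 2725125.00 mm³, ΣAy_c = 1563250.00 mm³.
x_c = 2725125.00/26325.00 = 103.52 mm; y_c = 1563250.00/26325.00 = 59.38 mm.

x_c = 103.52 mm, y_c = 59.38 mm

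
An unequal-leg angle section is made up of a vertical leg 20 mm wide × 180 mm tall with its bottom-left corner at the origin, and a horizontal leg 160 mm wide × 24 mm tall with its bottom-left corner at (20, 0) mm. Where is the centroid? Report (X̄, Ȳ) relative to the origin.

vertical leg: A = 20 × 180 = 3600.00, centroid at (10.00, 90.00).
horizontal leg: A = 160 × 24 = 3840.00, centroid at (100.00, 12.00).
ΣA = 7440.00 mm², ΣAX̄ = 420000.00 mm³, ΣAȲ = 370080.00 mm³.
X̄ = 420000.00/7440.00 = 56.45 mm; Ȳ = 370080.00/7440.00 = 49.74 mm.

X̄ = 56.45 mm, Ȳ = 49.74 mm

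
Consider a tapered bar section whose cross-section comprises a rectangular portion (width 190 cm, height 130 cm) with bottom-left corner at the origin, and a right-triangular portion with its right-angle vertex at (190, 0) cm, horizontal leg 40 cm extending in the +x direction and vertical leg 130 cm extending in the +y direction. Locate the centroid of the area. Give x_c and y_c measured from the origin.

x_c = 105.32 cm, y_c = 62.94 cm

Part | A | x̄ᵢ | ȳᵢ | A·x̄ᵢ | A·ȳᵢ
rectangular portion | 24700.00 | 95.00 | 65.00 | 2346500.00 | 1605500.00
triangular portion | 2600.00 | 203.33 | 43.33 | 528666.67 | 112666.67
Σ | 27300.00 |  |  | 2875166.67 | 1718166.67
x_c = 2875166.67 / 27300.00 = 105.32 cm
y_c = 1718166.67 / 27300.00 = 62.94 cm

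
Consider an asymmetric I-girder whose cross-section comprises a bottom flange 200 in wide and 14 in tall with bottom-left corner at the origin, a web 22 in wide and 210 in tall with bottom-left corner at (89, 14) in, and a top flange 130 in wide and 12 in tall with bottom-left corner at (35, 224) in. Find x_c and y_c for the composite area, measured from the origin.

x_c = 100.00 in, y_c = 103.36 in

Part | A | x̄ᵢ | ȳᵢ | A·x̄ᵢ | A·ȳᵢ
bottom flange | 2800.00 | 100.00 | 7.00 | 280000.00 | 19600.00
web | 4620.00 | 100.00 | 119.00 | 462000.00 | 549780.00
top flange | 1560.00 | 100.00 | 230.00 | 156000.00 | 358800.00
Σ | 8980.00 |  |  | 898000.00 | 928180.00
x_c = 898000.00 / 8980.00 = 100.00 in
y_c = 928180.00 / 8980.00 = 103.36 in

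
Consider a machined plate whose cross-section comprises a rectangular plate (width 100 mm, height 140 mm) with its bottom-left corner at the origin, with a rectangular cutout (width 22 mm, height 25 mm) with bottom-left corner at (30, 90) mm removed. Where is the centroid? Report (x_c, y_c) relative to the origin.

plate: A = 100 × 140 = 14000.00, centroid at (50.00, 70.00).
hole: A = −(22 × 25) = -550.00, centroid at (41.00, 102.50).
ΣA = 13450.00 mm²
ΣAx_c = (14000.00)(50.00) + (-550.00)(41.00) = 677450.00 mm³
ΣAy_c = (14000.00)(70.00) + (-550.00)(102.50) = 923625.00 mm³
x_c = 677450.00 / 13450.00 = 50.37 mm
y_c = 923625.00 / 13450.00 = 68.67 mm

x_c = 50.37 mm, y_c = 68.67 mm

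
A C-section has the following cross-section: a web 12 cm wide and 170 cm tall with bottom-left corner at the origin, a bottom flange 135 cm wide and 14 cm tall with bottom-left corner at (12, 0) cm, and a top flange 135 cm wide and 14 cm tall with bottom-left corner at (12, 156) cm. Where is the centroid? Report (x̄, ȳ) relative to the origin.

web: A = 12 × 170 = 2040.00, centroid at (6.00, 85.00).
bottom flange: A = 135 × 14 = 1890.00, centroid at (79.50, 7.00).
top flange: A = 135 × 14 = 1890.00, centroid at (79.50, 163.00).
ΣA = 5820.00 cm²
ΣAx̄ = (2040.00)(6.00) + (1890.00)(79.50) + (1890.00)(79.50) = 312750.00 cm³
ΣAȳ = (2040.00)(85.00) + (1890.00)(7.00) + (1890.00)(163.00) = 494700.00 cm³
x̄ = 312750.00 / 5820.00 = 53.74 cm
ȳ = 494700.00 / 5820.00 = 85.00 cm

x̄ = 53.74 cm, ȳ = 85.00 cm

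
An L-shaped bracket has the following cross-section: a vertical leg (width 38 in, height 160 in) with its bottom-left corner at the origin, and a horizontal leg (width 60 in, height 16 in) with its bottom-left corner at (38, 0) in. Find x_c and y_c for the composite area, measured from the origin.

x_c = 25.68 in, y_c = 70.18 in

vertical leg: A = 38 × 160 = 6080.00, centroid at (19.00, 80.00).
horizontal leg: A = 60 × 16 = 960.00, centroid at (68.00, 8.00).
ΣA = 7040.00 in², ΣAx_c = 180800.00 in³, ΣAy_c = 494080.00 in³.
x_c = 180800.00/7040.00 = 25.68 in; y_c = 494080.00/7040.00 = 70.18 in.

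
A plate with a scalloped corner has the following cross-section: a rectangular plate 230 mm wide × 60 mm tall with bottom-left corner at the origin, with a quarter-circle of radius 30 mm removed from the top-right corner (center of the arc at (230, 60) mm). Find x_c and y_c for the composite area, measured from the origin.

Part | A | x̄ᵢ | ȳᵢ | A·x̄ᵢ | A·ȳᵢ
plate | 13800.00 | 115.00 | 30.00 | 1587000.00 | 414000.00
removed quarter-circle | -706.86 | 217.27 | 47.27 | -153577.42 | -33411.50
Σ | 13093.14 |  |  | 1433422.58 | 380588.50
x_c = 1433422.58 / 13093.14 = 109.48 mm
y_c = 380588.50 / 13093.14 = 29.07 mm

x_c = 109.48 mm, y_c = 29.07 mm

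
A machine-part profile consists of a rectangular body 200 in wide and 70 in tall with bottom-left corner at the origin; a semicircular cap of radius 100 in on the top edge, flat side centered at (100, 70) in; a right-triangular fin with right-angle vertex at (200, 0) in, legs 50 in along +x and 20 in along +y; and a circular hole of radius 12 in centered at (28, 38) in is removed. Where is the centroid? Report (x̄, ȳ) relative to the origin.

x̄ = 103.06 in, ȳ = 75.36 in

rectangular body: A = 200 × 70 = 14000.00, centroid at (100.00, 35.00).
semicircular top: A = ½π·100² = 15707.96, centroid at (100.00, 112.44).
triangular fin: A = ½·50·20 = 500.00, centroid at (216.67, 6.67).
hole: A = −π·12² = -452.39, centroid at (28.00, 38.00).
ΣA = 29755.57 in², ΣAx̄ = 3066462.76 in³, ΣAȳ = 2242366.63 in³.
x̄ = 3066462.76/29755.57 = 103.06 in; ȳ = 2242366.63/29755.57 = 75.36 in.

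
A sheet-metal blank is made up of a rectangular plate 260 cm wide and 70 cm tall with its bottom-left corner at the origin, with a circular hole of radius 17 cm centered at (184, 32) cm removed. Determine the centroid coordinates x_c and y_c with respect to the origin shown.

x_c = 127.16 cm, y_c = 35.16 cm

plate: A = 260 × 70 = 18200.00, centroid at (130.00, 35.00).
hole: A = −π·17² = -907.92, centroid at (184.00, 32.00).
ΣA = 17292.08 cm², ΣAx_c = 2198942.67 cm³, ΣAy_c = 607946.55 cm³.
x_c = 2198942.67/17292.08 = 127.16 cm; y_c = 607946.55/17292.08 = 35.16 cm.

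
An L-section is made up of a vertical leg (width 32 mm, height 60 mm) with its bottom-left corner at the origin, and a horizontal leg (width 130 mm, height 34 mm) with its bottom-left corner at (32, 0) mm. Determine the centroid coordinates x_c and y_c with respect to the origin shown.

Part | A | x̄ᵢ | ȳᵢ | A·x̄ᵢ | A·ȳᵢ
vertical leg | 1920.00 | 16.00 | 30.00 | 30720.00 | 57600.00
horizontal leg | 4420.00 | 97.00 | 17.00 | 428740.00 | 75140.00
Σ | 6340.00 |  |  | 459460.00 | 132740.00
x_c = 459460.00 / 6340.00 = 72.47 mm
y_c = 132740.00 / 6340.00 = 20.94 mm

x_c = 72.47 mm, y_c = 20.94 mm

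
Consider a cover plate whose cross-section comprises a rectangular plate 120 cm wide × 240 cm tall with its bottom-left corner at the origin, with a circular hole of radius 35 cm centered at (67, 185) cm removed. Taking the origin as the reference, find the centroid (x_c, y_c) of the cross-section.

plate: A = 120 × 240 = 28800.00, centroid at (60.00, 120.00).
hole: A = −π·35² = -3848.45, centroid at (67.00, 185.00).
ΣA = 24951.55 cm²
ΣAx_c = (28800.00)(60.00) + (-3848.45)(67.00) = 1470153.78 cm³
ΣAy_c = (28800.00)(120.00) + (-3848.45)(185.00) = 2744036.56 cm³
x_c = 1470153.78 / 24951.55 = 58.92 cm
y_c = 2744036.56 / 24951.55 = 109.97 cm

x_c = 58.92 cm, y_c = 109.97 cm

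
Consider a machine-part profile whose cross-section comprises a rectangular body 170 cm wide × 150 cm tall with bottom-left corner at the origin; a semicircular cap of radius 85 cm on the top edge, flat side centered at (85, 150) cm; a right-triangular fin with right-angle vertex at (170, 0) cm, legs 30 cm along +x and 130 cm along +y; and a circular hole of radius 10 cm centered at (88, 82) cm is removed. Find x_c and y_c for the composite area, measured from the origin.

x_c = 89.79 cm, y_c = 106.09 cm

rectangular body: A = 170 × 150 = 25500.00, centroid at (85.00, 75.00).
semicircular top: A = ½π·85² = 11349.00, centroid at (85.00, 186.08).
triangular fin: A = ½·30·130 = 1950.00, centroid at (180.00, 43.33).
hole: A = −π·10² = -314.16, centroid at (88.00, 82.00).
ΣA = 38484.84 cm²
ΣAx_c = (25500.00)(85.00) + (11349.00)(85.00) + (1950.00)(180.00) + (-314.16)(88.00) = 3455519.28 cm³
ΣAy_c = (25500.00)(75.00) + (11349.00)(186.08) + (1950.00)(43.33) + (-314.16)(82.00) = 4083006.13 cm³
x_c = 3455519.28 / 38484.84 = 89.79 cm
y_c = 4083006.13 / 38484.84 = 106.09 cm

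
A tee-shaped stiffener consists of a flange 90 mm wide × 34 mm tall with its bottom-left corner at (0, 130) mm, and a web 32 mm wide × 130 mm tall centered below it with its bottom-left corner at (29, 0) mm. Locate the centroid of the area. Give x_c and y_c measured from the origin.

x_c = 45.00 mm, y_c = 99.75 mm

web: A = 32 × 130 = 4160.00, centroid at (45.00, 65.00).
flange: A = 90 × 34 = 3060.00, centroid at (45.00, 147.00).
ΣA = 7220.00 mm², ΣAx_c = 324900.00 mm³, ΣAy_c = 720220.00 mm³.
x_c = 324900.00/7220.00 = 45.00 mm; y_c = 720220.00/7220.00 = 99.75 mm.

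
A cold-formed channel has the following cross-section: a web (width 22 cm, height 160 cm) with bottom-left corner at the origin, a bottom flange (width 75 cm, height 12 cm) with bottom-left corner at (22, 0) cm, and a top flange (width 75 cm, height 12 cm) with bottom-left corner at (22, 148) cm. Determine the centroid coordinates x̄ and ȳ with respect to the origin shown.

x̄ = 27.41 cm, ȳ = 80.00 cm

web: A = 22 × 160 = 3520.00, centroid at (11.00, 80.00).
bottom flange: A = 75 × 12 = 900.00, centroid at (59.50, 6.00).
top flange: A = 75 × 12 = 900.00, centroid at (59.50, 154.00).
ΣA = 5320.00 cm², ΣAx̄ = 145820.00 cm³, ΣAȳ = 425600.00 cm³.
x̄ = 145820.00/5320.00 = 27.41 cm; ȳ = 425600.00/5320.00 = 80.00 cm.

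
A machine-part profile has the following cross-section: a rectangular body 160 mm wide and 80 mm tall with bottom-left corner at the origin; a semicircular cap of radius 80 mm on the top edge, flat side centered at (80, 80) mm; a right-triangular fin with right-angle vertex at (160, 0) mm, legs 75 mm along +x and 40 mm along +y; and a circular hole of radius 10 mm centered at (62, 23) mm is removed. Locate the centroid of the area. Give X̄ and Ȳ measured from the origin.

X̄ = 86.79 mm, Ȳ = 69.49 mm

rectangular body: A = 160 × 80 = 12800.00, centroid at (80.00, 40.00).
semicircular top: A = ½π·80² = 10053.10, centroid at (80.00, 113.95).
triangular fin: A = ½·75·40 = 1500.00, centroid at (185.00, 13.33).
hole: A = −π·10² = -314.16, centroid at (62.00, 23.00).
ΣA = 24038.94 mm²
ΣAX̄ = (12800.00)(80.00) + (10053.10)(80.00) + (1500.00)(185.00) + (-314.16)(62.00) = 2086269.84 mm³
ΣAȲ = (12800.00)(40.00) + (10053.10)(113.95) + (1500.00)(13.33) + (-314.16)(23.00) = 1670355.39 mm³
X̄ = 2086269.84 / 24038.94 = 86.79 mm
Ȳ = 1670355.39 / 24038.94 = 69.49 mm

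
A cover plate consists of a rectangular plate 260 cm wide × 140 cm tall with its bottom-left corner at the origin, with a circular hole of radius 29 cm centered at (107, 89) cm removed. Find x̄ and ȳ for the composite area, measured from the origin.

x̄ = 131.80 cm, ȳ = 68.51 cm

plate: A = 260 × 140 = 36400.00, centroid at (130.00, 70.00).
hole: A = −π·29² = -2642.08, centroid at (107.00, 89.00).
ΣA = 33757.92 cm², ΣAx̄ = 4449297.50 cm³, ΣAȳ = 2312854.93 cm³.
x̄ = 4449297.50/33757.92 = 131.80 cm; ȳ = 2312854.93/33757.92 = 68.51 cm.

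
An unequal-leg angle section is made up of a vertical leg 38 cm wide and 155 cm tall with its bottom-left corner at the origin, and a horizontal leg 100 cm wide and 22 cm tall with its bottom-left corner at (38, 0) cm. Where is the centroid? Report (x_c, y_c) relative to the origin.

vertical leg: A = 38 × 155 = 5890.00, centroid at (19.00, 77.50).
horizontal leg: A = 100 × 22 = 2200.00, centroid at (88.00, 11.00).
ΣA = 8090.00 cm², ΣAx_c = 305510.00 cm³, ΣAy_c = 480675.00 cm³.
x_c = 305510.00/8090.00 = 37.76 cm; y_c = 480675.00/8090.00 = 59.42 cm.

x_c = 37.76 cm, y_c = 59.42 cm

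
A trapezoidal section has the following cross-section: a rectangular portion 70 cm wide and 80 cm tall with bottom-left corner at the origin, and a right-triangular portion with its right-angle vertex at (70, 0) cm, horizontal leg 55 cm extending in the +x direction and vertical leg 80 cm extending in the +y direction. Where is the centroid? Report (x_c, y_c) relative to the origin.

x_c = 50.04 cm, y_c = 36.24 cm

rectangular portion: A = 70 × 80 = 5600.00, centroid at (35.00, 40.00).
triangular portion: A = ½·55·80 = 2200.00, centroid at (88.33, 26.67).
ΣA = 7800.00 cm², ΣAx_c = 390333.33 cm³, ΣAy_c = 282666.67 cm³.
x_c = 390333.33/7800.00 = 50.04 cm; y_c = 282666.67/7800.00 = 36.24 cm.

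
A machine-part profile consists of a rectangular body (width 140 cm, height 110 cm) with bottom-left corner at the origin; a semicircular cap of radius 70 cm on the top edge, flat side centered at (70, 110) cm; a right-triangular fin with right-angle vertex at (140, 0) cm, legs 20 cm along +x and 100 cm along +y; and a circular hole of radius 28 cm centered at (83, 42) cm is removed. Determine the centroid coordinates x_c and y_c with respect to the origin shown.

rectangular body: A = 140 × 110 = 15400.00, centroid at (70.00, 55.00).
semicircular top: A = ½π·70² = 7696.90, centroid at (70.00, 139.71).
triangular fin: A = ½·20·100 = 1000.00, centroid at (146.67, 33.33).
hole: A = −π·28² = -2463.01, centroid at (83.00, 42.00).
ΣA = 21633.89 cm²
ΣAx_c = (15400.00)(70.00) + (7696.90)(70.00) + (1000.00)(146.67) + (-2463.01)(83.00) = 1559020.09 cm³
ΣAy_c = (15400.00)(55.00) + (7696.90)(139.71) + (1000.00)(33.33) + (-2463.01)(42.00) = 1852212.86 cm³
x_c = 1559020.09 / 21633.89 = 72.06 cm
y_c = 1852212.86 / 21633.89 = 85.62 cm

x_c = 72.06 cm, y_c = 85.62 cm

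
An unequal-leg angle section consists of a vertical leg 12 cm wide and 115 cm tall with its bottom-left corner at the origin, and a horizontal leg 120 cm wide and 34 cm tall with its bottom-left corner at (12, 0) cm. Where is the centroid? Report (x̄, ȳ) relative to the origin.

Part | A | x̄ᵢ | ȳᵢ | A·x̄ᵢ | A·ȳᵢ
vertical leg | 1380.00 | 6.00 | 57.50 | 8280.00 | 79350.00
horizontal leg | 4080.00 | 72.00 | 17.00 | 293760.00 | 69360.00
Σ | 5460.00 |  |  | 302040.00 | 148710.00
x̄ = 302040.00 / 5460.00 = 55.32 cm
ȳ = 148710.00 / 5460.00 = 27.24 cm

x̄ = 55.32 cm, ȳ = 27.24 cm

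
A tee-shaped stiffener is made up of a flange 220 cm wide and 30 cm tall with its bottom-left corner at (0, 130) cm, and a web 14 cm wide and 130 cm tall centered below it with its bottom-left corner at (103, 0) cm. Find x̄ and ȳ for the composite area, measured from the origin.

x̄ = 110.00 cm, ȳ = 127.71 cm

Part | A | x̄ᵢ | ȳᵢ | A·x̄ᵢ | A·ȳᵢ
web | 1820.00 | 110.00 | 65.00 | 200200.00 | 118300.00
flange | 6600.00 | 110.00 | 145.00 | 726000.00 | 957000.00
Σ | 8420.00 |  |  | 926200.00 | 1075300.00
x̄ = 926200.00 / 8420.00 = 110.00 cm
ȳ = 1075300.00 / 8420.00 = 127.71 cm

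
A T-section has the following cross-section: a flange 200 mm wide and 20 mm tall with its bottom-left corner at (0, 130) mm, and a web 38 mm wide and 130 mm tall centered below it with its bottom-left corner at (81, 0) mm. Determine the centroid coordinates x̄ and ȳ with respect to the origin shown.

web: A = 38 × 130 = 4940.00, centroid at (100.00, 65.00).
flange: A = 200 × 20 = 4000.00, centroid at (100.00, 140.00).
ΣA = 8940.00 mm²
ΣAx̄ = (4940.00)(100.00) + (4000.00)(100.00) = 894000.00 mm³
ΣAȳ = (4940.00)(65.00) + (4000.00)(140.00) = 881100.00 mm³
x̄ = 894000.00 / 8940.00 = 100.00 mm
ȳ = 881100.00 / 8940.00 = 98.56 mm

x̄ = 100.00 mm, ȳ = 98.56 mm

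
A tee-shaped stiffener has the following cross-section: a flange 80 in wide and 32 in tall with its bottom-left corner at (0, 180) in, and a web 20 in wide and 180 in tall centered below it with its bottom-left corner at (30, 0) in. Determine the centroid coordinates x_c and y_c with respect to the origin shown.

x_c = 40.00 in, y_c = 134.05 in

web: A = 20 × 180 = 3600.00, centroid at (40.00, 90.00).
flange: A = 80 × 32 = 2560.00, centroid at (40.00, 196.00).
ΣA = 6160.00 in², ΣAx_c = 246400.00 in³, ΣAy_c = 825760.00 in³.
x_c = 246400.00/6160.00 = 40.00 in; y_c = 825760.00/6160.00 = 134.05 in.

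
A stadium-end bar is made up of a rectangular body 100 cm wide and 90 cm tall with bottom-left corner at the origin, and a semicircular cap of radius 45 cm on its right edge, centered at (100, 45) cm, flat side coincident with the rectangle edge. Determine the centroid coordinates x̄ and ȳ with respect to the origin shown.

Part | A | x̄ᵢ | ȳᵢ | A·x̄ᵢ | A·ȳᵢ
rectangular body | 9000.00 | 50.00 | 45.00 | 450000.00 | 405000.00
semicircular end | 3180.86 | 119.10 | 45.00 | 378836.26 | 143138.82
Σ | 12180.86 |  |  | 828836.26 | 548138.82
x̄ = 828836.26 / 12180.86 = 68.04 cm
ȳ = 548138.82 / 12180.86 = 45.00 cm

x̄ = 68.04 cm, ȳ = 45.00 cm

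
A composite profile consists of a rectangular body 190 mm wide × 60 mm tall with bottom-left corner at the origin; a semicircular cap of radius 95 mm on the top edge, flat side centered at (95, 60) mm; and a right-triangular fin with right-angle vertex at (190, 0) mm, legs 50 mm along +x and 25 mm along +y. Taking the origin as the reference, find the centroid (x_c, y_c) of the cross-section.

rectangular body: A = 190 × 60 = 11400.00, centroid at (95.00, 30.00).
semicircular top: A = ½π·95² = 14176.44, centroid at (95.00, 100.32).
triangular fin: A = ½·50·25 = 625.00, centroid at (206.67, 8.33).
ΣA = 26201.44 mm²
ΣAx_c = (11400.00)(95.00) + (14176.44)(95.00) + (625.00)(206.67) = 2558928.17 mm³
ΣAy_c = (11400.00)(30.00) + (14176.44)(100.32) + (625.00)(8.33) = 1769377.88 mm³
x_c = 2558928.17 / 26201.44 = 97.66 mm
y_c = 1769377.88 / 26201.44 = 67.53 mm

x_c = 97.66 mm, y_c = 67.53 mm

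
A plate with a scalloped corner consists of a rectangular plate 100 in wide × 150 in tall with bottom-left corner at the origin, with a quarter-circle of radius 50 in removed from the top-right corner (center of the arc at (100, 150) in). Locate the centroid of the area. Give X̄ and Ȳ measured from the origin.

X̄ = 45.67 in, Ȳ = 66.90 in

plate: A = 100 × 150 = 15000.00, centroid at (50.00, 75.00).
removed quarter-circle: A = −¼π·50² = -1963.50, centroid at (78.78, 128.78).
ΣA = 13036.50 in²
ΣAX̄ = (15000.00)(50.00) + (-1963.50)(78.78) = 595317.13 in³
ΣAȲ = (15000.00)(75.00) + (-1963.50)(128.78) = 872142.36 in³
X̄ = 595317.13 / 13036.50 = 45.67 in
Ȳ = 872142.36 / 13036.50 = 66.90 in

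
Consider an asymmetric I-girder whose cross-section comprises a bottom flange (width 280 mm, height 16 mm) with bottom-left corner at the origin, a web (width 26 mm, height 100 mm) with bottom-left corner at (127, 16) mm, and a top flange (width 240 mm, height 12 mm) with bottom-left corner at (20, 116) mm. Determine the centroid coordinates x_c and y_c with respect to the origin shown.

x_c = 140.00 mm, y_c = 56.10 mm

bottom flange: A = 280 × 16 = 4480.00, centroid at (140.00, 8.00).
web: A = 26 × 100 = 2600.00, centroid at (140.00, 66.00).
top flange: A = 240 × 12 = 2880.00, centroid at (140.00, 122.00).
ΣA = 9960.00 mm², ΣAx_c = 1394400.00 mm³, ΣAy_c = 558800.00 mm³.
x_c = 1394400.00/9960.00 = 140.00 mm; y_c = 558800.00/9960.00 = 56.10 mm.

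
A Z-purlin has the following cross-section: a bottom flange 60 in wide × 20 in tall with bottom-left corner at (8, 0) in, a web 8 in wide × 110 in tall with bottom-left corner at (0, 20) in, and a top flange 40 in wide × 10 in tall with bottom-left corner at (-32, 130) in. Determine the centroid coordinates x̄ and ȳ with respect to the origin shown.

x̄ = 17.87 in, ȳ = 53.23 in

bottom flange: A = 60 × 20 = 1200.00, centroid at (38.00, 10.00).
web: A = 8 × 110 = 880.00, centroid at (4.00, 75.00).
top flange: A = 40 × 10 = 400.00, centroid at (-12.00, 135.00).
ΣA = 2480.00 in², ΣAx̄ = 44320.00 in³, ΣAȳ = 132000.00 in³.
x̄ = 44320.00/2480.00 = 17.87 in; ȳ = 132000.00/2480.00 = 53.23 in.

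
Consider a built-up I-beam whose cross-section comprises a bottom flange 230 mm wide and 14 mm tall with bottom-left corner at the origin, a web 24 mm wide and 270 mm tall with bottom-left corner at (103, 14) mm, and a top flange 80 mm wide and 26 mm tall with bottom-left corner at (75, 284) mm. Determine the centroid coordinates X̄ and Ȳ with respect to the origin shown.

X̄ = 115.00 mm, Ȳ = 136.32 mm

bottom flange: A = 230 × 14 = 3220.00, centroid at (115.00, 7.00).
web: A = 24 × 270 = 6480.00, centroid at (115.00, 149.00).
top flange: A = 80 × 26 = 2080.00, centroid at (115.00, 297.00).
ΣA = 11780.00 mm²
ΣAX̄ = (3220.00)(115.00) + (6480.00)(115.00) + (2080.00)(115.00) = 1354700.00 mm³
ΣAȲ = (3220.00)(7.00) + (6480.00)(149.00) + (2080.00)(297.00) = 1605820.00 mm³
X̄ = 1354700.00 / 11780.00 = 115.00 mm
Ȳ = 1605820.00 / 11780.00 = 136.32 mm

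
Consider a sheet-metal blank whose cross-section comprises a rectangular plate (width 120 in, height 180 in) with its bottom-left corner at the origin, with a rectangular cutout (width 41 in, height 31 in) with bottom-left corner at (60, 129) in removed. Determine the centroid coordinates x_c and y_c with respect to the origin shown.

x_c = 58.72 in, y_c = 86.59 in

plate: A = 120 × 180 = 21600.00, centroid at (60.00, 90.00).
hole: A = −(41 × 31) = -1271.00, centroid at (80.50, 144.50).
ΣA = 20329.00 in²
ΣAx_c = (21600.00)(60.00) + (-1271.00)(80.50) = 1193684.50 in³
ΣAy_c = (21600.00)(90.00) + (-1271.00)(144.50) = 1760340.50 in³
x_c = 1193684.50 / 20329.00 = 58.72 in
y_c = 1760340.50 / 20329.00 = 86.59 in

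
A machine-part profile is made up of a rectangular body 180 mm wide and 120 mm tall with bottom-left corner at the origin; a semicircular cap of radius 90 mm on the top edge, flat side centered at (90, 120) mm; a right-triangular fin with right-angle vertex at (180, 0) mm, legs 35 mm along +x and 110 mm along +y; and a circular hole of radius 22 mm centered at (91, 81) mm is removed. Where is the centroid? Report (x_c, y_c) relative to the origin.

x_c = 95.59 mm, y_c = 93.76 mm

rectangular body: A = 180 × 120 = 21600.00, centroid at (90.00, 60.00).
semicircular top: A = ½π·90² = 12723.45, centroid at (90.00, 158.20).
triangular fin: A = ½·35·110 = 1925.00, centroid at (191.67, 36.67).
hole: A = −π·22² = -1520.53, centroid at (91.00, 81.00).
ΣA = 34727.92 mm², ΣAx_c = 3319700.55 mm³, ΣAy_c = 3256234.36 mm³.
x_c = 3319700.55/34727.92 = 95.59 mm; y_c = 3256234.36/34727.92 = 93.76 mm.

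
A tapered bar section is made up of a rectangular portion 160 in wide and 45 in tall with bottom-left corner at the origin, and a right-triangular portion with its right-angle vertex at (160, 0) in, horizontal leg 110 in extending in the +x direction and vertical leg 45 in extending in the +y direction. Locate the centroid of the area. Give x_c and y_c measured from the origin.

rectangular portion: A = 160 × 45 = 7200.00, centroid at (80.00, 22.50).
triangular portion: A = ½·110·45 = 2475.00, centroid at (196.67, 15.00).
ΣA = 9675.00 in², ΣAx_c = 1062750.00 in³, ΣAy_c = 199125.00 in³.
x_c = 1062750.00/9675.00 = 109.84 in; y_c = 199125.00/9675.00 = 20.58 in.

x_c = 109.84 in, y_c = 20.58 in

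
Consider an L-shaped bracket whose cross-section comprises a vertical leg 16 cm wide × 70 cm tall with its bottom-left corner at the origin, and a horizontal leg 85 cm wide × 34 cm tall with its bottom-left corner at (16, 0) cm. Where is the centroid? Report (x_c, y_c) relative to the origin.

Part | A | x̄ᵢ | ȳᵢ | A·x̄ᵢ | A·ȳᵢ
vertical leg | 1120.00 | 8.00 | 35.00 | 8960.00 | 39200.00
horizontal leg | 2890.00 | 58.50 | 17.00 | 169065.00 | 49130.00
Σ | 4010.00 |  |  | 178025.00 | 88330.00
x_c = 178025.00 / 4010.00 = 44.40 cm
y_c = 88330.00 / 4010.00 = 22.03 cm

x_c = 44.40 cm, y_c = 22.03 cm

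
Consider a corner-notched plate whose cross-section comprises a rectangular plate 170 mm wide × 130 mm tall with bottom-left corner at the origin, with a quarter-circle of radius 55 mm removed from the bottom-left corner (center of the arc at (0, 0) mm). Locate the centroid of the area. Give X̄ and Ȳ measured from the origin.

plate: A = 170 × 130 = 22100.00, centroid at (85.00, 65.00).
removed quarter-circle: A = −¼π·55² = -2375.83, centroid at (23.34, 23.34).
ΣA = 19724.17 mm²
ΣAX̄ = (22100.00)(85.00) + (-2375.83)(23.34) = 1823041.67 mm³
ΣAȲ = (22100.00)(65.00) + (-2375.83)(23.34) = 1381041.67 mm³
X̄ = 1823041.67 / 19724.17 = 92.43 mm
Ȳ = 1381041.67 / 19724.17 = 70.02 mm

X̄ = 92.43 mm, Ȳ = 70.02 mm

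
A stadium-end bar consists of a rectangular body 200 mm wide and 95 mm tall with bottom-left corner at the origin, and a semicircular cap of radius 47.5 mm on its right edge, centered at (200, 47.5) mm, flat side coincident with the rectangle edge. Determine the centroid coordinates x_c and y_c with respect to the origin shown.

rectangular body: A = 200 × 95 = 19000.00, centroid at (100.00, 47.50).
semicircular end: A = ½π·47.5² = 3544.11, centroid at (220.16, 47.50).
ΣA = 22544.11 mm², ΣAx_c = 2680269.76 mm³, ΣAy_c = 1070845.19 mm³.
x_c = 2680269.76/22544.11 = 118.89 mm; y_c = 1070845.19/22544.11 = 47.50 mm.

x_c = 118.89 mm, y_c = 47.50 mm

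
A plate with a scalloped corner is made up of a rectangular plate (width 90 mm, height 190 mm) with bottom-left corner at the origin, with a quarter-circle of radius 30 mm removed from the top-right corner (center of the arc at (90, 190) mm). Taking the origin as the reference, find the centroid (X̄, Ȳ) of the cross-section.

X̄ = 43.61 mm, Ȳ = 91.45 mm

plate: A = 90 × 190 = 17100.00, centroid at (45.00, 95.00).
removed quarter-circle: A = −¼π·30² = -706.86, centroid at (77.27, 177.27).
ΣA = 16393.14 mm²
ΣAX̄ = (17100.00)(45.00) + (-706.86)(77.27) = 714882.75 mm³
ΣAȲ = (17100.00)(95.00) + (-706.86)(177.27) = 1499196.91 mm³
X̄ = 714882.75 / 16393.14 = 43.61 mm
Ȳ = 1499196.91 / 16393.14 = 91.45 mm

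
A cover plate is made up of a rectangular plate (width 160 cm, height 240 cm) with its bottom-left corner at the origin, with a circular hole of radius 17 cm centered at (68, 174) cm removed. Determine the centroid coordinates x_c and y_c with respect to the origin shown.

x_c = 80.29 cm, y_c = 118.69 cm

Part | A | x̄ᵢ | ȳᵢ | A·x̄ᵢ | A·ȳᵢ
plate | 38400.00 | 80.00 | 120.00 | 3072000.00 | 4608000.00
hole | -907.92 | 68.00 | 174.00 | -61738.58 | -157978.13
Σ | 37492.08 |  |  | 3010261.42 | 4450021.87
x_c = 3010261.42 / 37492.08 = 80.29 cm
y_c = 4450021.87 / 37492.08 = 118.69 cm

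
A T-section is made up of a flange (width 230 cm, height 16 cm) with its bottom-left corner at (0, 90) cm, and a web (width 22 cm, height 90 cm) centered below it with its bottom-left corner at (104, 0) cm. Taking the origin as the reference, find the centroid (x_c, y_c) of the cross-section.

x_c = 115.00 cm, y_c = 79.46 cm

web: A = 22 × 90 = 1980.00, centroid at (115.00, 45.00).
flange: A = 230 × 16 = 3680.00, centroid at (115.00, 98.00).
ΣA = 5660.00 cm²
ΣAx_c = (1980.00)(115.00) + (3680.00)(115.00) = 650900.00 cm³
ΣAy_c = (1980.00)(45.00) + (3680.00)(98.00) = 449740.00 cm³
x_c = 650900.00 / 5660.00 = 115.00 cm
y_c = 449740.00 / 5660.00 = 79.46 cm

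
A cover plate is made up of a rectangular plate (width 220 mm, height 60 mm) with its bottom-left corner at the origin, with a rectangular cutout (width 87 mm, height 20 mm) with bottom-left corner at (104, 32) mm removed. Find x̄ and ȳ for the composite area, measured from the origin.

x̄ = 104.31 mm, ȳ = 28.18 mm

Part | A | x̄ᵢ | ȳᵢ | A·x̄ᵢ | A·ȳᵢ
plate | 13200.00 | 110.00 | 30.00 | 1452000.00 | 396000.00
hole | -1740.00 | 147.50 | 42.00 | -256650.00 | -73080.00
Σ | 11460.00 |  |  | 1195350.00 | 322920.00
x̄ = 1195350.00 / 11460.00 = 104.31 mm
ȳ = 322920.00 / 11460.00 = 28.18 mm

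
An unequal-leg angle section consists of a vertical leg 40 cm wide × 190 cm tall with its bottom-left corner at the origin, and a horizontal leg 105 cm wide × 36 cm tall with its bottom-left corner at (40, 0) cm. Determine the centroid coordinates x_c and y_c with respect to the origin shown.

vertical leg: A = 40 × 190 = 7600.00, centroid at (20.00, 95.00).
horizontal leg: A = 105 × 36 = 3780.00, centroid at (92.50, 18.00).
ΣA = 11380.00 cm²
ΣAx_c = (7600.00)(20.00) + (3780.00)(92.50) = 501650.00 cm³
ΣAy_c = (7600.00)(95.00) + (3780.00)(18.00) = 790040.00 cm³
x_c = 501650.00 / 11380.00 = 44.08 cm
y_c = 790040.00 / 11380.00 = 69.42 cm

x_c = 44.08 cm, y_c = 69.42 cm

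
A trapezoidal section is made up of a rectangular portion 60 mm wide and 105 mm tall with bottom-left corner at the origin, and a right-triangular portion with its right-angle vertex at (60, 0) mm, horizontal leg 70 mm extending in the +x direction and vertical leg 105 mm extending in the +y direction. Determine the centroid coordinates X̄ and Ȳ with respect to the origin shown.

X̄ = 49.65 mm, Ȳ = 46.05 mm

Part | A | x̄ᵢ | ȳᵢ | A·x̄ᵢ | A·ȳᵢ
rectangular portion | 6300.00 | 30.00 | 52.50 | 189000.00 | 330750.00
triangular portion | 3675.00 | 83.33 | 35.00 | 306250.00 | 128625.00
Σ | 9975.00 |  |  | 495250.00 | 459375.00
X̄ = 495250.00 / 9975.00 = 49.65 mm
Ȳ = 459375.00 / 9975.00 = 46.05 mm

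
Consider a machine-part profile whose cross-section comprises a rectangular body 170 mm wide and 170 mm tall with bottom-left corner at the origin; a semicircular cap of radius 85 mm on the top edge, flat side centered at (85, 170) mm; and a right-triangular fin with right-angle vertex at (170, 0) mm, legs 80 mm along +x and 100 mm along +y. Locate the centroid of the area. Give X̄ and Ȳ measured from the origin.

rectangular body: A = 170 × 170 = 28900.00, centroid at (85.00, 85.00).
semicircular top: A = ½π·85² = 11349.00, centroid at (85.00, 206.08).
triangular fin: A = ½·80·100 = 4000.00, centroid at (196.67, 33.33).
ΣA = 44249.00 mm², ΣAX̄ = 4207831.96 mm³, ΣAȲ = 4928580.59 mm³.
X̄ = 4207831.96/44249.00 = 95.09 mm; Ȳ = 4928580.59/44249.00 = 111.38 mm.

X̄ = 95.09 mm, Ȳ = 111.38 mm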